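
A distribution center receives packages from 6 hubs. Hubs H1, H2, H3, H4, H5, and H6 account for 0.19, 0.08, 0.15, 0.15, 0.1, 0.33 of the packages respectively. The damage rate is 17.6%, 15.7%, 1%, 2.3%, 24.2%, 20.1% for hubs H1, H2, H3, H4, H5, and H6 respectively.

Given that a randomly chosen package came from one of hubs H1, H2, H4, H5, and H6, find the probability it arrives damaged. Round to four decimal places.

P(D|S) ≈ 0.1647

Let S = {H1, H2, H4, H5, H6}.
P(S) = 0.19 + 0.08 + 0.15 + 0.1 + 0.33 = 0.85.
P(D ∩ S) = 0.176·0.19 + 0.157·0.08 + 0.023·0.15 + 0.242·0.1 + 0.201·0.33 = 0.03344 + 0.01256 + 0.00345 + 0.0242 + 0.06633 = 0.13998.
P(D | S) = 0.13998 / 0.85 = 0.164682…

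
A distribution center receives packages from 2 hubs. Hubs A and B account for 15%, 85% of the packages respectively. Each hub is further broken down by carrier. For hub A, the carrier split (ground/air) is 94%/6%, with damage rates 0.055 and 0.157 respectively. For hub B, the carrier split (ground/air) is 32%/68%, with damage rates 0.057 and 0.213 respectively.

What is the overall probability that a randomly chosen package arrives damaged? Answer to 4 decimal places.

P(D) ≈ 0.1478

P(D|A) = 0.94·0.055 + 0.06·0.157 = 0.0517 + 0.00942 = 0.06112
P(D|B) = 0.32·0.057 + 0.68·0.213 = 0.01824 + 0.14484 = 0.16308
Then overall,
P(D) = 0.15·0.06112 + 0.85·0.16308
      = 0.009168 + 0.138618 = 0.147786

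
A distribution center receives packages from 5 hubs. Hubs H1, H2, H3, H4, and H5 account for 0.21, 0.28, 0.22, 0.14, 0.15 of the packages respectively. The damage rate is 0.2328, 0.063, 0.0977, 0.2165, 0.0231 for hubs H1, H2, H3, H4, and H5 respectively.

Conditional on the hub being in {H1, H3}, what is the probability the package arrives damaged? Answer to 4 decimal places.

Let S = {H1, H3}.
P(S) = 0.21 + 0.22 = 0.43.
P(D ∩ S) = 0.2328·0.21 + 0.0977·0.22 = 0.048888 + 0.021494 = 0.070382.
P(D | S) = 0.070382 / 0.43 = 0.163679…

P(D|S) ≈ 0.1637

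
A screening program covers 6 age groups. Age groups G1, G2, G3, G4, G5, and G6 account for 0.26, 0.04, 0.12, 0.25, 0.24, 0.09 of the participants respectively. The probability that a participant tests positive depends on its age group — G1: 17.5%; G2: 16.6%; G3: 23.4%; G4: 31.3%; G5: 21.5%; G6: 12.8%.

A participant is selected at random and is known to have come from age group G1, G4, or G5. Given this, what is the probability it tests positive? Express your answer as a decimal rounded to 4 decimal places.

Let S = {G1, G4, G5}.
P(S) = 0.26 + 0.25 + 0.24 = 0.75.
P(T ∩ S) = 0.175·0.26 + 0.313·0.25 + 0.215·0.24 = 0.0455 + 0.07825 + 0.0516 = 0.17535.
P(T | S) = 0.17535 / 0.75 = 0.233800…

P(T|S) ≈ 0.2338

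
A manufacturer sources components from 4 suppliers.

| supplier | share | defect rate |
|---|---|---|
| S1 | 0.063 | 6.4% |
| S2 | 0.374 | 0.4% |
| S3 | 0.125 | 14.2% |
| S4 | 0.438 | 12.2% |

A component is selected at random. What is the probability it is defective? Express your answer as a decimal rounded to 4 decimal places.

By the law of total probability,
P(D) = P(D|S1)·P(S1) + P(D|S2)·P(S2) + P(D|S3)·P(S3) + P(D|S4)·P(S4)
      = 0.064·0.063 + 0.004·0.374 + 0.142·0.125 + 0.122·0.438
      = 0.004032 + 0.001496 + 0.01775 + 0.053436 = 0.076714

P(D) ≈ 0.0767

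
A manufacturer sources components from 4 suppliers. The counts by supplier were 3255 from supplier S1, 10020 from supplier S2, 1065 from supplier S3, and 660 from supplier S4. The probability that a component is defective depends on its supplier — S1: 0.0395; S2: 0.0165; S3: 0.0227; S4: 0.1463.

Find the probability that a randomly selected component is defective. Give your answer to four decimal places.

0.0276

Total: 3255 + 10020 + 1065 + 660 = 15000.
P(S1) = 3255/15000 = 0.217. P(S2) = 10020/15000 = 0.668. P(S3) = 1065/15000 = 0.071. P(S4) = 660/15000 = 0.044.
P(D) = P(D|S1)·P(S1) + P(D|S2)·P(S2) + P(D|S3)·P(S3) + P(D|S4)·P(S4)
      = 0.0395·0.217 + 0.0165·0.668 + 0.0227·0.071 + 0.1463·0.044
      = 0.0085715 + 0.011022 + 0.0016117 + 0.0064372 = 0.0276424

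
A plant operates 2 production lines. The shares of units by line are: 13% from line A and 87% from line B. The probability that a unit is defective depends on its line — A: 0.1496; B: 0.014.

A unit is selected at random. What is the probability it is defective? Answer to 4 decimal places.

P(D) = P(D|A)·P(A) + P(D|B)·P(B)
      = 0.1496·0.13 + 0.014·0.87
      = 0.019448 + 0.01218 = 0.031628

P(D) ≈ 0.0316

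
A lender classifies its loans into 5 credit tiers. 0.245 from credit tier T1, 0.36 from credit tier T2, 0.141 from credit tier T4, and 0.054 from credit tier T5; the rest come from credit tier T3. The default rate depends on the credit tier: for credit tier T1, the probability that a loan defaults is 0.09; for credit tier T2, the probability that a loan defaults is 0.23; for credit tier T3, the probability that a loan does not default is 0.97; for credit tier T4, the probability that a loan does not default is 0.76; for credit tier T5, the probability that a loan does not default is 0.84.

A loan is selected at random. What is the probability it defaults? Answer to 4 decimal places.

P(D) ≈ 0.1533

P(T3) = 1 − (0.245 + 0.36 + 0.141 + 0.054) = 0.2.
P(D|T3) = 1 − 0.97 = 0.03.
P(D|T4) = 1 − 0.76 = 0.24.
P(D|T5) = 1 − 0.84 = 0.16.
P(D) = P(D|T1)·P(T1) + P(D|T2)·P(T2) + P(D|T3)·P(T3) + P(D|T4)·P(T4) + P(D|T5)·P(T5)
      = 0.09·0.245 + 0.23·0.36 + 0.03·0.2 + 0.24·0.141 + 0.16·0.054
      = 0.02205 + 0.0828 + 0.006 + 0.03384 + 0.00864 = 0.15333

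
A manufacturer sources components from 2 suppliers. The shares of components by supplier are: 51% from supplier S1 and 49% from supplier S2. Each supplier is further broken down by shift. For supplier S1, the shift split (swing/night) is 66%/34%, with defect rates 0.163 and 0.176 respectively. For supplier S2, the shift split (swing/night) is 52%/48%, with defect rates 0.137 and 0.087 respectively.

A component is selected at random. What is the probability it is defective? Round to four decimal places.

P(D|S1) = 0.66·0.163 + 0.34·0.176 = 0.10758 + 0.05984 = 0.16742
P(D|S2) = 0.52·0.137 + 0.48·0.087 = 0.07124 + 0.04176 = 0.113
By total probability over the outer partition,
P(D) = 0.51·0.16742 + 0.49·0.113
      = 0.0853842 + 0.05537 = 0.1407542

P(D) ≈ 0.1408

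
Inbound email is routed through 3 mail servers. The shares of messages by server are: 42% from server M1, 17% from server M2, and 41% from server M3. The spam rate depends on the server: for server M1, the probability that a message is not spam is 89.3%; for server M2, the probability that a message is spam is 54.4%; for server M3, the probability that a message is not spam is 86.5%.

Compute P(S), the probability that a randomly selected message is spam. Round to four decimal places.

P(S|M1) = 1 − 0.893 = 0.107.
P(S|M3) = 1 − 0.865 = 0.135.
By the law of total probability,
P(S) = P(S|M1)·P(M1) + P(S|M2)·P(M2) + P(S|M3)·P(M3)
      = 0.107·0.42 + 0.544·0.17 + 0.135·0.41
      = 0.04494 + 0.09248 + 0.05535 = 0.19277

0.1928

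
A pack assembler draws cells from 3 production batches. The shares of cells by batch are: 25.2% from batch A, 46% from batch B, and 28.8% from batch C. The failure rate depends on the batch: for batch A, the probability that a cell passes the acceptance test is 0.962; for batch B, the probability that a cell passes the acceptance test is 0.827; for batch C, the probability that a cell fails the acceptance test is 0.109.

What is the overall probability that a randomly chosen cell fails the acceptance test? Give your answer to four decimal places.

P(F) ≈ 0.1205

P(F|A) = 1 − 0.962 = 0.038.
P(F|B) = 1 − 0.827 = 0.173.
Summing over the partition,
P(F) = P(F|A)·P(A) + P(F|B)·P(B) + P(F|C)·P(C)
      = 0.038·0.252 + 0.173·0.46 + 0.109·0.288
      = 0.009576 + 0.07958 + 0.031392 = 0.120548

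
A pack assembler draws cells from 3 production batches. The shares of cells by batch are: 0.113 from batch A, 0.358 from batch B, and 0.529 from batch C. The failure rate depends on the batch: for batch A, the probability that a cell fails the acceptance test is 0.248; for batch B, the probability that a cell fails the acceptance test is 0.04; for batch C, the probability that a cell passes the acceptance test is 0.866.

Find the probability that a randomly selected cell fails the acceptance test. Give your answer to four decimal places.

P(F|C) = 1 − 0.866 = 0.134.
P(F) = P(F|A)·P(A) + P(F|B)·P(B) + P(F|C)·P(C)
      = 0.248·0.113 + 0.04·0.358 + 0.134·0.529
      = 0.028024 + 0.01432 + 0.070886 = 0.11323

P(F) ≈ 0.1132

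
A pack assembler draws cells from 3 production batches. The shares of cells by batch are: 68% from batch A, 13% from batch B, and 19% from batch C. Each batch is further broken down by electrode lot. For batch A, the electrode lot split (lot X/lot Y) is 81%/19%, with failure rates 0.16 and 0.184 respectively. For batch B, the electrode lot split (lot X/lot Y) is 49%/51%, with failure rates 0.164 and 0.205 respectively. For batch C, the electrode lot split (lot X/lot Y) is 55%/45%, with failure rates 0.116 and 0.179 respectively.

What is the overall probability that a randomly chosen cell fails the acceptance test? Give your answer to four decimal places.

P(F|A) = 0.81·0.16 + 0.19·0.184 = 0.1296 + 0.03496 = 0.16456
P(F|B) = 0.49·0.164 + 0.51·0.205 = 0.08036 + 0.10455 = 0.18491
P(F|C) = 0.55·0.116 + 0.45·0.179 = 0.0638 + 0.08055 = 0.14435
Then overall,
P(F) = 0.68·0.16456 + 0.13·0.18491 + 0.19·0.14435
      = 0.1119008 + 0.0240383 + 0.0274265 = 0.1633656

P(F) ≈ 0.1634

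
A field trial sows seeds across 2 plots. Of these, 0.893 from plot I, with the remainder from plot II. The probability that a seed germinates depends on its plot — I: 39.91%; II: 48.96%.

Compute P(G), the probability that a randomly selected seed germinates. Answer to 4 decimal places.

P(II) = 1 − (0.893) = 0.107.
P(G) = P(G|I)·P(I) + P(G|II)·P(II)
      = 0.3991·0.893 + 0.4896·0.107
      = 0.3563963 + 0.0523872 = 0.4087835

0.4088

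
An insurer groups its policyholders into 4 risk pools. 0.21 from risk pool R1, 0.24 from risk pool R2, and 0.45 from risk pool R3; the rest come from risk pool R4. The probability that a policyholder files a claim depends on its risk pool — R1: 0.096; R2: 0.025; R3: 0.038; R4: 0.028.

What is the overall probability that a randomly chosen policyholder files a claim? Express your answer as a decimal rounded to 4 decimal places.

0.0461

P(R4) = 1 − (0.21 + 0.24 + 0.45) = 0.1.
P(C) = P(C|R1)·P(R1) + P(C|R2)·P(R2) + P(C|R3)·P(R3) + P(C|R4)·P(R4)
      = 0.096·0.21 + 0.025·0.24 + 0.038·0.45 + 0.028·0.1
      = 0.02016 + 0.006 + 0.0171 + 0.0028 = 0.04606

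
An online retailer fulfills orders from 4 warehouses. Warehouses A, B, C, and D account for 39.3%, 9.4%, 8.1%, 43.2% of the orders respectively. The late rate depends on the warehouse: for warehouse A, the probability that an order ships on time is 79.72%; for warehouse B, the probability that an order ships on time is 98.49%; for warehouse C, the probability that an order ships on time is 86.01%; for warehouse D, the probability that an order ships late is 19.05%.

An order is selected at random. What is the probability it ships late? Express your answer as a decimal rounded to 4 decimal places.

P(L|A) = 1 − 0.7972 = 0.2028.
P(L|B) = 1 − 0.9849 = 0.0151.
P(L|C) = 1 − 0.8601 = 0.1399.
By the law of total probability,
P(L) = P(L|A)·P(A) + P(L|B)·P(B) + P(L|C)·P(C) + P(L|D)·P(D)
      = 0.2028·0.393 + 0.0151·0.094 + 0.1399·0.081 + 0.1905·0.432
      = 0.0797004 + 0.0014194 + 0.0113319 + 0.082296 = 0.1747477

P(L) ≈ 0.1747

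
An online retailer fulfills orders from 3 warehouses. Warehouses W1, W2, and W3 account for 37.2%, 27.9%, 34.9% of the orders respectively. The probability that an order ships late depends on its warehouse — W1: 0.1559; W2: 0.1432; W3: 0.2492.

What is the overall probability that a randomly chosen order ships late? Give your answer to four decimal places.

P(L) = P(L|W1)·P(W1) + P(L|W2)·P(W2) + P(L|W3)·P(W3)
      = 0.1559·0.372 + 0.1432·0.279 + 0.2492·0.349
      = 0.0579948 + 0.0399528 + 0.0869708 = 0.1849184

0.1849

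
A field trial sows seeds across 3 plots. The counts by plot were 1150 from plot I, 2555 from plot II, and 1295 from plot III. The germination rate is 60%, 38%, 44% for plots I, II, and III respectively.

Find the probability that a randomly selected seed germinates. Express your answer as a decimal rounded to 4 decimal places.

0.4461

Total: 1150 + 2555 + 1295 = 5000.
P(I) = 1150/5000 = 0.23. P(II) = 2555/5000 = 0.511. P(III) = 1295/5000 = 0.259.
P(G) = P(G|I)·P(I) + P(G|II)·P(II) + P(G|III)·P(III)
      = 0.6·0.23 + 0.38·0.511 + 0.44·0.259
      = 0.138 + 0.19418 + 0.11396 = 0.44614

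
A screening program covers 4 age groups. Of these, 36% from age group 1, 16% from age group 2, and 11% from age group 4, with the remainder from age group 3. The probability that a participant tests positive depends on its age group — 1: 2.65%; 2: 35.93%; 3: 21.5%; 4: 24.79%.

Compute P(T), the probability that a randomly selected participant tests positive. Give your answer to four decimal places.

P(3) = 1 − (0.36 + 0.16 + 0.11) = 0.37.
Using total probability over the partition,
P(T) = P(T|1)·P(1) + P(T|2)·P(2) + P(T|3)·P(3) + P(T|4)·P(4)
      = 0.0265·0.36 + 0.3593·0.16 + 0.215·0.37 + 0.2479·0.11
      = 0.00954 + 0.057488 + 0.07955 + 0.027269 = 0.173847

0.1738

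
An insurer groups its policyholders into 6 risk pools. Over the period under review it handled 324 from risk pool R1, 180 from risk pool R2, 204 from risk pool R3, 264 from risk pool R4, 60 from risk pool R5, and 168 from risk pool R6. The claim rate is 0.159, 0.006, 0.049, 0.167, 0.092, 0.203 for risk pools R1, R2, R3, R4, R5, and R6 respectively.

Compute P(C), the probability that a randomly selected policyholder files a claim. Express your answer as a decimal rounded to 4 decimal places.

P(C) ≈ 0.1219

Total: 324 + 180 + 204 + 264 + 60 + 168 = 1200.
P(R1) = 324/1200 = 0.27. P(R2) = 180/1200 = 0.15. P(R3) = 204/1200 = 0.17. P(R4) = 264/1200 = 0.22. P(R5) = 60/1200 = 0.05. P(R6) = 168/1200 = 0.14.
P(C) = P(C|R1)·P(R1) + P(C|R2)·P(R2) + P(C|R3)·P(R3) + P(C|R4)·P(R4) + P(C|R5)·P(R5) + P(C|R6)·P(R6)
      = 0.159·0.27 + 0.006·0.15 + 0.049·0.17 + 0.167·0.22 + 0.092·0.05 + 0.203·0.14
      = 0.04293 + 0.0009 + 0.00833 + 0.03674 + 0.0046 + 0.02842 = 0.12192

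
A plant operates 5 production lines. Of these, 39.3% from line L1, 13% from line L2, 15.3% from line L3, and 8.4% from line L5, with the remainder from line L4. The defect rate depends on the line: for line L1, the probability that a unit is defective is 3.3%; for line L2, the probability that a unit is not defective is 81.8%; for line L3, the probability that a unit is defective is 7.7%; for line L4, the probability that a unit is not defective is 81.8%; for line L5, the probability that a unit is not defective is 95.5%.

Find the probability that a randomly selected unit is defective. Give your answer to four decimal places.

P(L4) = 1 − (0.393 + 0.13 + 0.153 + 0.084) = 0.24.
P(D|L2) = 1 − 0.818 = 0.182.
P(D|L4) = 1 − 0.818 = 0.182.
P(D|L5) = 1 − 0.955 = 0.045.
Using total probability over the partition,
P(D) = P(D|L1)·P(L1) + P(D|L2)·P(L2) + P(D|L3)·P(L3) + P(D|L4)·P(L4) + P(D|L5)·P(L5)
      = 0.033·0.393 + 0.182·0.13 + 0.077·0.153 + 0.182·0.24 + 0.045·0.084
      = 0.012969 + 0.02366 + 0.011781 + 0.04368 + 0.00378 = 0.09587

0.0959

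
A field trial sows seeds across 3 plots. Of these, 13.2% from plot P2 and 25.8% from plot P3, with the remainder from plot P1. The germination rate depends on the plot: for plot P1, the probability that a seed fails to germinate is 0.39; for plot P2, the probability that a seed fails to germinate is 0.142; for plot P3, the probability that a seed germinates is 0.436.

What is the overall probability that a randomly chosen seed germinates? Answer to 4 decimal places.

0.5978

P(P1) = 1 − (0.132 + 0.258) = 0.61.
P(G|P1) = 1 − 0.39 = 0.61.
P(G|P2) = 1 − 0.142 = 0.858.
P(G) = P(G|P1)·P(P1) + P(G|P2)·P(P2) + P(G|P3)·P(P3)
      = 0.61·0.61 + 0.858·0.132 + 0.436·0.258
      = 0.3721 + 0.113256 + 0.112488 = 0.597844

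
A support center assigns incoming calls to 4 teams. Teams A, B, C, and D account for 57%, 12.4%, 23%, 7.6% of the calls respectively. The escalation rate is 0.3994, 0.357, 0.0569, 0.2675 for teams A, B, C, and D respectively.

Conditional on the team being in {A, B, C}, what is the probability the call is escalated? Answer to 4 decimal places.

Let S = {A, B, C}.
P(S) = 0.57 + 0.124 + 0.23 = 0.924.
P(E ∩ S) = 0.3994·0.57 + 0.357·0.124 + 0.0569·0.23 = 0.227658 + 0.044268 + 0.013087 = 0.285013.
P(E | S) = 0.285013 / 0.924 = 0.308456…

0.3085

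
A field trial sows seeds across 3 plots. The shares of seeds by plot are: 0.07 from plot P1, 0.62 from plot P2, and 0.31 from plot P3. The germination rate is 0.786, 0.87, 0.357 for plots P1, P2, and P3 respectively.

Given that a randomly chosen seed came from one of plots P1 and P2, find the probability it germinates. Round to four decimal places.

Let S = {P1, P2}.
P(S) = 0.07 + 0.62 = 0.69.
P(G ∩ S) = 0.786·0.07 + 0.87·0.62 = 0.05502 + 0.5394 = 0.59442.
P(G | S) = 0.59442 / 0.69 = 0.861478…

P(G|S) ≈ 0.8615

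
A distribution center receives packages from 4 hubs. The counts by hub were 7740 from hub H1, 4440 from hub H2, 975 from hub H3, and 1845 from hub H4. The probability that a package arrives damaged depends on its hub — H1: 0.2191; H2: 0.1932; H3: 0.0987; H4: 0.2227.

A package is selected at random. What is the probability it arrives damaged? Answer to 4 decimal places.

P(D) ≈ 0.2041

Total: 7740 + 4440 + 975 + 1845 = 15000.
P(H1) = 7740/15000 = 0.516. P(H2) = 4440/15000 = 0.296. P(H3) = 975/15000 = 0.065. P(H4) = 1845/15000 = 0.123.
P(D) = P(D|H1)·P(H1) + P(D|H2)·P(H2) + P(D|H3)·P(H3) + P(D|H4)·P(H4)
      = 0.2191·0.516 + 0.1932·0.296 + 0.0987·0.065 + 0.2227·0.123
      = 0.1130556 + 0.0571872 + 0.0064155 + 0.0273921 = 0.2040504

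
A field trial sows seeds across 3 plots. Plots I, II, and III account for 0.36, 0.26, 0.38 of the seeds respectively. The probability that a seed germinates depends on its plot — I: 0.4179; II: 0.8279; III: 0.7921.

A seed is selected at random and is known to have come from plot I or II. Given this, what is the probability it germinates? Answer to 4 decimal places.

P(G|S) ≈ 0.5898

Let S = {I, II}.
P(S) = 0.36 + 0.26 = 0.62.
P(G ∩ S) = 0.4179·0.36 + 0.8279·0.26 = 0.150444 + 0.215254 = 0.365698.
P(G | S) = 0.365698 / 0.62 = 0.589835…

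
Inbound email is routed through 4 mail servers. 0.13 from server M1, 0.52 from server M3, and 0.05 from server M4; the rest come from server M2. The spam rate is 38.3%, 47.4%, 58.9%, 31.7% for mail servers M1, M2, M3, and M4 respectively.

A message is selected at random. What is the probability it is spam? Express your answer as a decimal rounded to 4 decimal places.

P(S) ≈ 0.5141

P(M2) = 1 − (0.13 + 0.52 + 0.05) = 0.3.
By the law of total probability,
P(S) = P(S|M1)·P(M1) + P(S|M2)·P(M2) + P(S|M3)·P(M3) + P(S|M4)·P(M4)
      = 0.383·0.13 + 0.474·0.3 + 0.589·0.52 + 0.317·0.05
      = 0.04979 + 0.1422 + 0.30628 + 0.01585 = 0.51412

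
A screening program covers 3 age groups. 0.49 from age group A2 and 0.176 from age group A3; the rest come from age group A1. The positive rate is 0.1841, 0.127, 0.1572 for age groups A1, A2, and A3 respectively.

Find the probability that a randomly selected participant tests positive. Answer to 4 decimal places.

P(A1) = 1 − (0.49 + 0.176) = 0.334.
P(T) = P(T|A1)·P(A1) + P(T|A2)·P(A2) + P(T|A3)·P(A3)
      = 0.1841·0.334 + 0.127·0.49 + 0.1572·0.176
      = 0.0614894 + 0.06223 + 0.0276672 = 0.1513866

0.1514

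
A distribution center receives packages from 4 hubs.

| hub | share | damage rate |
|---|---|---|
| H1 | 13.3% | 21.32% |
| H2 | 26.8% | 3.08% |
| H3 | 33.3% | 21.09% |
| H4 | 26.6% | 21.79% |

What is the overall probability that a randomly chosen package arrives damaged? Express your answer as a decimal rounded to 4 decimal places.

0.1648

Using total probability over the partition,
P(D) = P(D|H1)·P(H1) + P(D|H2)·P(H2) + P(D|H3)·P(H3) + P(D|H4)·P(H4)
      = 0.2132·0.133 + 0.0308·0.268 + 0.2109·0.333 + 0.2179·0.266
      = 0.0283556 + 0.0082544 + 0.0702297 + 0.0579614 = 0.1648011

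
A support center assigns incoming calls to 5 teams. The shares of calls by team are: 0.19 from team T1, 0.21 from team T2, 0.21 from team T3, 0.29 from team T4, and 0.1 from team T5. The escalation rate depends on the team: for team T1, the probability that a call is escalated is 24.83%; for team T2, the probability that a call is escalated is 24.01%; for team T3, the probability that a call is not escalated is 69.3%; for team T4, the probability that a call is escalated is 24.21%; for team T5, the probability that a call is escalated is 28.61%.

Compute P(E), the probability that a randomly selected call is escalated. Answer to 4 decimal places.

P(E|T3) = 1 − 0.693 = 0.307.
By the law of total probability,
P(E) = P(E|T1)·P(T1) + P(E|T2)·P(T2) + P(E|T3)·P(T3) + P(E|T4)·P(T4) + P(E|T5)·P(T5)
      = 0.2483·0.19 + 0.2401·0.21 + 0.307·0.21 + 0.2421·0.29 + 0.2861·0.1
      = 0.047177 + 0.050421 + 0.06447 + 0.070209 + 0.02861 = 0.260887

0.2609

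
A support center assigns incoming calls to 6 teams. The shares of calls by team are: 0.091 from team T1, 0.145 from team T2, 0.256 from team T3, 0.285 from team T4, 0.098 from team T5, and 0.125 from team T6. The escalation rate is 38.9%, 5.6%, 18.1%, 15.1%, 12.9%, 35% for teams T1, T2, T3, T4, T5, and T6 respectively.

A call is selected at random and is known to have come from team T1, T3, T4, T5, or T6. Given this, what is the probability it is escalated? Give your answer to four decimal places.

Let S = {T1, T3, T4, T5, T6}.
P(S) = 0.091 + 0.256 + 0.285 + 0.098 + 0.125 = 0.855.
P(E ∩ S) = 0.389·0.091 + 0.181·0.256 + 0.151·0.285 + 0.129·0.098 + 0.35·0.125 = 0.035399 + 0.046336 + 0.043035 + 0.012642 + 0.04375 = 0.181162.
P(E | S) = 0.181162 / 0.855 = 0.211885…

0.2119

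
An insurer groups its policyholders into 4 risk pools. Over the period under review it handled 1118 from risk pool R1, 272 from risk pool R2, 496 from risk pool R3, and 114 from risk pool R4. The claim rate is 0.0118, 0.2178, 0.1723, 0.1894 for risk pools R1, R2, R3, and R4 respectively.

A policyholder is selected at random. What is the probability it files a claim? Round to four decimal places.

Total: 1118 + 272 + 496 + 114 = 2000.
P(R1) = 1118/2000 = 0.559. P(R2) = 272/2000 = 0.136. P(R3) = 496/2000 = 0.248. P(R4) = 114/2000 = 0.057.
Summing over the partition,
P(C) = P(C|R1)·P(R1) + P(C|R2)·P(R2) + P(C|R3)·P(R3) + P(C|R4)·P(R4)
      = 0.0118·0.559 + 0.2178·0.136 + 0.1723·0.248 + 0.1894·0.057
      = 0.0065962 + 0.0296208 + 0.0427304 + 0.0107958 = 0.0897432

0.0897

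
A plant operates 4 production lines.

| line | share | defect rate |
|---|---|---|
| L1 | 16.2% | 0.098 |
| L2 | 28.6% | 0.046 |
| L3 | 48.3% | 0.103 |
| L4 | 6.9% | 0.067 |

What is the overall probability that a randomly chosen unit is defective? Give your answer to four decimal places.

By the law of total probability,
P(D) = P(D|L1)·P(L1) + P(D|L2)·P(L2) + P(D|L3)·P(L3) + P(D|L4)·P(L4)
      = 0.098·0.162 + 0.046·0.286 + 0.103·0.483 + 0.067·0.069
      = 0.015876 + 0.013156 + 0.049749 + 0.004623 = 0.083404

P(D) ≈ 0.0834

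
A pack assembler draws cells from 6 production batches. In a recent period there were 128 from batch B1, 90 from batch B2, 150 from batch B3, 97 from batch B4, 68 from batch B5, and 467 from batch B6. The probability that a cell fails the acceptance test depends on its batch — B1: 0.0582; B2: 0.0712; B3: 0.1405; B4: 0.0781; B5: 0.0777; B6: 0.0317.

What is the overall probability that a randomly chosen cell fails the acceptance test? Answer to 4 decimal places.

P(F) ≈ 0.0626

Total: 128 + 90 + 150 + 97 + 68 + 467 = 1000.
P(B1) = 128/1000 = 0.128. P(B2) = 90/1000 = 0.09. P(B3) = 150/1000 = 0.15. P(B4) = 97/1000 = 0.097. P(B5) = 68/1000 = 0.068. P(B6) = 467/1000 = 0.467.
P(F) = P(F|B1)·P(B1) + P(F|B2)·P(B2) + P(F|B3)·P(B3) + P(F|B4)·P(B4) + P(F|B5)·P(B5) + P(F|B6)·P(B6)
      = 0.0582·0.128 + 0.0712·0.09 + 0.1405·0.15 + 0.0781·0.097 + 0.0777·0.068 + 0.0317·0.467
      = 0.0074496 + 0.006408 + 0.021075 + 0.0075757 + 0.0052836 + 0.0148039 = 0.0625958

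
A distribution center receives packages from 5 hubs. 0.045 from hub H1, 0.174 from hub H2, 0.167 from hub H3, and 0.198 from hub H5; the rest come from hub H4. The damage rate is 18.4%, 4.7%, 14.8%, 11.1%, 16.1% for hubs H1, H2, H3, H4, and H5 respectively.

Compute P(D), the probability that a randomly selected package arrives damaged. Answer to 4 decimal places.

0.1192

P(H4) = 1 − (0.045 + 0.174 + 0.167 + 0.198) = 0.416.
P(D) = P(D|H1)·P(H1) + P(D|H2)·P(H2) + P(D|H3)·P(H3) + P(D|H4)·P(H4) + P(D|H5)·P(H5)
      = 0.184·0.045 + 0.047·0.174 + 0.148·0.167 + 0.111·0.416 + 0.161·0.198
      = 0.00828 + 0.008178 + 0.024716 + 0.046176 + 0.031878 = 0.119228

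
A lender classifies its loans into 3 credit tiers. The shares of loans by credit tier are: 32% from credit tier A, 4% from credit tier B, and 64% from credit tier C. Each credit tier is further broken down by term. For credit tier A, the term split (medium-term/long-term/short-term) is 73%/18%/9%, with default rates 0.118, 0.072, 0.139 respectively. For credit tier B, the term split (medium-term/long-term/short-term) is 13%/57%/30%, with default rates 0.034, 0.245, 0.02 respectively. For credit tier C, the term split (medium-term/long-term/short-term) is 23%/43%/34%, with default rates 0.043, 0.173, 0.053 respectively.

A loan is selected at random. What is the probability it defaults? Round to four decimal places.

0.1072

P(D|A) = 0.73·0.118 + 0.18·0.072 + 0.09·0.139 = 0.08614 + 0.01296 + 0.01251 = 0.11161
P(D|B) = 0.13·0.034 + 0.57·0.245 + 0.3·0.02 = 0.00442 + 0.13965 + 0.006 = 0.15007
P(D|C) = 0.23·0.043 + 0.43·0.173 + 0.34·0.053 = 0.00989 + 0.07439 + 0.01802 = 0.1023
By total probability over the outer partition,
P(D) = 0.32·0.11161 + 0.04·0.15007 + 0.64·0.1023
      = 0.0357152 + 0.0060028 + 0.065472 = 0.10719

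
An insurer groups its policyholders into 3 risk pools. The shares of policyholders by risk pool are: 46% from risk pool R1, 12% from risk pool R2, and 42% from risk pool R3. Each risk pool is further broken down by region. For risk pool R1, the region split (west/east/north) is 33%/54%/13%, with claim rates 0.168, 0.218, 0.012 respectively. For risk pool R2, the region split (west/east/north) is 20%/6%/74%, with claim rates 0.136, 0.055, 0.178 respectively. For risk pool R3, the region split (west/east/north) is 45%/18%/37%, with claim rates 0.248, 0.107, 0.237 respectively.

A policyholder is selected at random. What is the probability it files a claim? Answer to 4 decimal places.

P(C|R1) = 0.33·0.168 + 0.54·0.218 + 0.13·0.012 = 0.05544 + 0.11772 + 0.00156 = 0.17472
P(C|R2) = 0.2·0.136 + 0.06·0.055 + 0.74·0.178 = 0.0272 + 0.0033 + 0.13172 = 0.16222
P(C|R3) = 0.45·0.248 + 0.18·0.107 + 0.37·0.237 = 0.1116 + 0.01926 + 0.08769 = 0.21855
By total probability over the outer partition,
P(C) = 0.46·0.17472 + 0.12·0.16222 + 0.42·0.21855
      = 0.0803712 + 0.0194664 + 0.091791 = 0.1916286

P(C) ≈ 0.1916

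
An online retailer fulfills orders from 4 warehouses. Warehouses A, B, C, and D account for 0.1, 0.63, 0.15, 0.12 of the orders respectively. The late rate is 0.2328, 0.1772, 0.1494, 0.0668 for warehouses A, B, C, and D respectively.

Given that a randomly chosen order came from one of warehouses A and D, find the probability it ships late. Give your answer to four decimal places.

Let S = {A, D}.
P(S) = 0.1 + 0.12 = 0.22.
P(L ∩ S) = 0.2328·0.1 + 0.0668·0.12 = 0.02328 + 0.008016 = 0.031296.
P(L | S) = 0.031296 / 0.22 = 0.142255…

0.1423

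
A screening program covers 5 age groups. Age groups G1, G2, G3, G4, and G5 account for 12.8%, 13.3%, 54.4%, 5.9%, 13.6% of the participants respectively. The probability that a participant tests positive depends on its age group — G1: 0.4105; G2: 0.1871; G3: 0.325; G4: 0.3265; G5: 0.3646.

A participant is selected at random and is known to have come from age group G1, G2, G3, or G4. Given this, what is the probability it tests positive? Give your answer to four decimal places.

Let S = {G1, G2, G3, G4}.
P(S) = 0.128 + 0.133 + 0.544 + 0.059 = 0.864.
P(T ∩ S) = 0.4105·0.128 + 0.1871·0.133 + 0.325·0.544 + 0.3265·0.059 = 0.052544 + 0.0248843 + 0.1768 + 0.0192635 = 0.2734918.
P(T | S) = 0.2734918 / 0.864 = 0.316541…

P(T|S) ≈ 0.3165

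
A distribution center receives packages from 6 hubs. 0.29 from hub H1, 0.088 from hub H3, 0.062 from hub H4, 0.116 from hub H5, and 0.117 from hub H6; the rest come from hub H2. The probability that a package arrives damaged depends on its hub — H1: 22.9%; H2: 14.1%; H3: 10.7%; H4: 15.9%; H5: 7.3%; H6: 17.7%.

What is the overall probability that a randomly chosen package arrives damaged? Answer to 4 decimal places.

P(H2) = 1 − (0.29 + 0.088 + 0.062 + 0.116 + 0.117) = 0.327.
P(D) = P(D|H1)·P(H1) + P(D|H2)·P(H2) + P(D|H3)·P(H3) + P(D|H4)·P(H4) + P(D|H5)·P(H5) + P(D|H6)·P(H6)
      = 0.229·0.29 + 0.141·0.327 + 0.107·0.088 + 0.159·0.062 + 0.073·0.116 + 0.177·0.117
      = 0.06641 + 0.046107 + 0.009416 + 0.009858 + 0.008468 + 0.020709 = 0.160968

P(D) ≈ 0.1610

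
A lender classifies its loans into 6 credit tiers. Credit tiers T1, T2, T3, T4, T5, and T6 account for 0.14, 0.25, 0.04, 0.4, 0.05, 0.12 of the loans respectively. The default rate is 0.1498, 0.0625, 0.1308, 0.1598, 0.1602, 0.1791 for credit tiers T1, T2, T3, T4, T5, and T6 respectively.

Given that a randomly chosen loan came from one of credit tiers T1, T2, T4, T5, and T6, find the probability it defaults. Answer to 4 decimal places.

0.1354

Let S = {T1, T2, T4, T5, T6}.
P(S) = 0.14 + 0.25 + 0.4 + 0.05 + 0.12 = 0.96.
P(D ∩ S) = 0.1498·0.14 + 0.0625·0.25 + 0.1598·0.4 + 0.1602·0.05 + 0.1791·0.12 = 0.020972 + 0.015625 + 0.06392 + 0.00801 + 0.021492 = 0.130019.
P(D | S) = 0.130019 / 0.96 = 0.135436…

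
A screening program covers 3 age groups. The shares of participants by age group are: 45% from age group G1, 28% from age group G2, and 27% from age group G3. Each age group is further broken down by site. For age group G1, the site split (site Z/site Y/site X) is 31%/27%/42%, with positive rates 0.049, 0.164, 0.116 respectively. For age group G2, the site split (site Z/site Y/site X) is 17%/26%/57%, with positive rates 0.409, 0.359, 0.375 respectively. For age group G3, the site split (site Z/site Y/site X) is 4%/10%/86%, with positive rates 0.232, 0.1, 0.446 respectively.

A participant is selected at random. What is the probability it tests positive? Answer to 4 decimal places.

P(T|G1) = 0.31·0.049 + 0.27·0.164 + 0.42·0.116 = 0.01519 + 0.04428 + 0.04872 = 0.10819
P(T|G2) = 0.17·0.409 + 0.26·0.359 + 0.57·0.375 = 0.06953 + 0.09334 + 0.21375 = 0.37662
P(T|G3) = 0.04·0.232 + 0.1·0.1 + 0.86·0.446 = 0.00928 + 0.01 + 0.38356 = 0.40284
Then overall,
P(T) = 0.45·0.10819 + 0.28·0.37662 + 0.27·0.40284
      = 0.0486855 + 0.1054536 + 0.1087668 = 0.2629059

0.2629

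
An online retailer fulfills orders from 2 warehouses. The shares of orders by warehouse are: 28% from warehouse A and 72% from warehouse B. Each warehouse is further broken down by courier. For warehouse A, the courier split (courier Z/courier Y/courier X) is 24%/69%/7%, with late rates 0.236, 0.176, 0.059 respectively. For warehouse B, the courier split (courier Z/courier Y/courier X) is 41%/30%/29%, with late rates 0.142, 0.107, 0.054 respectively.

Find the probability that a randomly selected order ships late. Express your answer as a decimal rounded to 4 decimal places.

P(L) ≈ 0.1273

P(L|A) = 0.24·0.236 + 0.69·0.176 + 0.07·0.059 = 0.05664 + 0.12144 + 0.00413 = 0.18221
P(L|B) = 0.41·0.142 + 0.3·0.107 + 0.29·0.054 = 0.05822 + 0.0321 + 0.01566 = 0.10598
Then overall,
P(L) = 0.28·0.18221 + 0.72·0.10598
      = 0.0510188 + 0.0763056 = 0.1273244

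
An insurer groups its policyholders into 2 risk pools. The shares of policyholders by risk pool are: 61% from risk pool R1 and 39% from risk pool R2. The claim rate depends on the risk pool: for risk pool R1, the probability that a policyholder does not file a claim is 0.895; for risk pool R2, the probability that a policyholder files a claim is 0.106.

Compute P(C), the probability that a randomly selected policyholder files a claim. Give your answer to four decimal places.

P(C|R1) = 1 − 0.895 = 0.105.
Summing over the partition,
P(C) = P(C|R1)·P(R1) + P(C|R2)·P(R2)
      = 0.105·0.61 + 0.106·0.39
      = 0.06405 + 0.04134 = 0.10539

0.1054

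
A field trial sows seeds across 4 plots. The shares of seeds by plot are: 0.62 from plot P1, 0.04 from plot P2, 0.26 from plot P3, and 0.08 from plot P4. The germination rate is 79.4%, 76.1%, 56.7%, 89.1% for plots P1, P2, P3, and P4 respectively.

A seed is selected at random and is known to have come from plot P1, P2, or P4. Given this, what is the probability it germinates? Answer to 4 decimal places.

Let S = {P1, P2, P4}.
P(S) = 0.62 + 0.04 + 0.08 = 0.74.
P(G ∩ S) = 0.794·0.62 + 0.761·0.04 + 0.891·0.08 = 0.49228 + 0.03044 + 0.07128 = 0.594.
P(G | S) = 0.594 / 0.74 = 0.802703…

P(G|S) ≈ 0.8027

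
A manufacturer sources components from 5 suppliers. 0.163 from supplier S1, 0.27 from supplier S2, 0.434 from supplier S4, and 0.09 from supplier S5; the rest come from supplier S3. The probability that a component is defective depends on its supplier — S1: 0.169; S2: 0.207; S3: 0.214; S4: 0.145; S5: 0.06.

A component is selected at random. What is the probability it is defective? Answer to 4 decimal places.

P(S3) = 1 − (0.163 + 0.27 + 0.434 + 0.09) = 0.043.
P(D) = P(D|S1)·P(S1) + P(D|S2)·P(S2) + P(D|S3)·P(S3) + P(D|S4)·P(S4) + P(D|S5)·P(S5)
      = 0.169·0.163 + 0.207·0.27 + 0.214·0.043 + 0.145·0.434 + 0.06·0.09
      = 0.027547 + 0.05589 + 0.009202 + 0.06293 + 0.0054 = 0.160969

0.1610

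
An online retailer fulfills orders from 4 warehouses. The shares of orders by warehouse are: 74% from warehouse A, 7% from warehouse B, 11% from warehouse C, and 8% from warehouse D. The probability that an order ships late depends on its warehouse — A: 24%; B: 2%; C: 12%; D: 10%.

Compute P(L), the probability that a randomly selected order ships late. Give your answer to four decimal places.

By the law of total probability,
P(L) = P(L|A)·P(A) + P(L|B)·P(B) + P(L|C)·P(C) + P(L|D)·P(D)
      = 0.24·0.74 + 0.02·0.07 + 0.12·0.11 + 0.1·0.08
      = 0.1776 + 0.0014 + 0.0132 + 0.008 = 0.2002

P(L) ≈ 0.2002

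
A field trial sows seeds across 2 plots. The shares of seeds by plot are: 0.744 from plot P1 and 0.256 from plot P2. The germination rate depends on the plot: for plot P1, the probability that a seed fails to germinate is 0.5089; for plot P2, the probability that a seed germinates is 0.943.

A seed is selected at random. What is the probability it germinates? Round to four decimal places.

0.6068

P(G|P1) = 1 − 0.5089 = 0.4911.
P(G) = P(G|P1)·P(P1) + P(G|P2)·P(P2)
      = 0.4911·0.744 + 0.943·0.256
      = 0.3653784 + 0.241408 = 0.6067864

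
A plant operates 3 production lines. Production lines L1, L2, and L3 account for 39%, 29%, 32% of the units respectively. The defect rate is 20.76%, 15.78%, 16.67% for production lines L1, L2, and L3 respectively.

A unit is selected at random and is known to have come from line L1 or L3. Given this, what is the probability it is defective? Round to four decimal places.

0.1892

Let S = {L1, L3}.
P(S) = 0.39 + 0.32 = 0.71.
P(D ∩ S) = 0.2076·0.39 + 0.1667·0.32 = 0.080964 + 0.053344 = 0.134308.
P(D | S) = 0.134308 / 0.71 = 0.189166…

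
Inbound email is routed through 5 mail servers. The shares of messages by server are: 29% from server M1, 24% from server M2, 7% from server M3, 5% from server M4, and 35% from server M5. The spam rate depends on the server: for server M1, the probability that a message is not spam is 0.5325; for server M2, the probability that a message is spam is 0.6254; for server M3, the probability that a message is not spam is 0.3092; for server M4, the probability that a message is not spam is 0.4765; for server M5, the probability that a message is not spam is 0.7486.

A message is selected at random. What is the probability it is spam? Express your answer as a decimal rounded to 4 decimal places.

P(S|M1) = 1 − 0.5325 = 0.4675.
P(S|M3) = 1 − 0.3092 = 0.6908.
P(S|M4) = 1 − 0.4765 = 0.5235.
P(S|M5) = 1 − 0.7486 = 0.2514.
P(S) = P(S|M1)·P(M1) + P(S|M2)·P(M2) + P(S|M3)·P(M3) + P(S|M4)·P(M4) + P(S|M5)·P(M5)
      = 0.4675·0.29 + 0.6254·0.24 + 0.6908·0.07 + 0.5235·0.05 + 0.2514·0.35
      = 0.135575 + 0.150096 + 0.048356 + 0.026175 + 0.08799 = 0.448192

P(S) ≈ 0.4482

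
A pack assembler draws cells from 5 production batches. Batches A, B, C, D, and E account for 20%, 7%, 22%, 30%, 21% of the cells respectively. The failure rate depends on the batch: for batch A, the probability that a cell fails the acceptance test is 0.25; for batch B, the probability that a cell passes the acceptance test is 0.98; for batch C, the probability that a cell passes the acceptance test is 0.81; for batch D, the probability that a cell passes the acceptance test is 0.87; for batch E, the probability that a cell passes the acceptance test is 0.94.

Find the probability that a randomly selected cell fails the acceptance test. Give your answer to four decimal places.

P(F|B) = 1 − 0.98 = 0.02.
P(F|C) = 1 − 0.81 = 0.19.
P(F|D) = 1 − 0.87 = 0.13.
P(F|E) = 1 − 0.94 = 0.06.
P(F) = P(F|A)·P(A) + P(F|B)·P(B) + P(F|C)·P(C) + P(F|D)·P(D) + P(F|E)·P(E)
      = 0.25·0.2 + 0.02·0.07 + 0.19·0.22 + 0.13·0.3 + 0.06·0.21
      = 0.05 + 0.0014 + 0.0418 + 0.039 + 0.0126 = 0.1448

P(F) ≈ 0.1448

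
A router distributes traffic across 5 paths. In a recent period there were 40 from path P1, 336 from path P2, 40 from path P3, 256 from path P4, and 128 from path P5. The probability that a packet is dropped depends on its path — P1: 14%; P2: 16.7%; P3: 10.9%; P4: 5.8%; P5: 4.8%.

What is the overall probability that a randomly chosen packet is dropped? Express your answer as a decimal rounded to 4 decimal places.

0.1088

Total: 40 + 336 + 40 + 256 + 128 = 800.
P(P1) = 40/800 = 0.05. P(P2) = 336/800 = 0.42. P(P3) = 40/800 = 0.05. P(P4) = 256/800 = 0.32. P(P5) = 128/800 = 0.16.
P(L) = P(L|P1)·P(P1) + P(L|P2)·P(P2) + P(L|P3)·P(P3) + P(L|P4)·P(P4) + P(L|P5)·P(P5)
      = 0.14·0.05 + 0.167·0.42 + 0.109·0.05 + 0.058·0.32 + 0.048·0.16
      = 0.007 + 0.07014 + 0.00545 + 0.01856 + 0.00768 = 0.10883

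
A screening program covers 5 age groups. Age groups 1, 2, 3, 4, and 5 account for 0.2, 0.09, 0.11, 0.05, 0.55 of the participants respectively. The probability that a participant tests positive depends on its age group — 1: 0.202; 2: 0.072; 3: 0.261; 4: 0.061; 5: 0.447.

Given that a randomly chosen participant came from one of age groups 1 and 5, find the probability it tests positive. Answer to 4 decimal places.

0.3817

Let S = {1, 5}.
P(S) = 0.2 + 0.55 = 0.75.
P(T ∩ S) = 0.202·0.2 + 0.447·0.55 = 0.0404 + 0.24585 = 0.28625.
P(T | S) = 0.28625 / 0.75 = 0.381667…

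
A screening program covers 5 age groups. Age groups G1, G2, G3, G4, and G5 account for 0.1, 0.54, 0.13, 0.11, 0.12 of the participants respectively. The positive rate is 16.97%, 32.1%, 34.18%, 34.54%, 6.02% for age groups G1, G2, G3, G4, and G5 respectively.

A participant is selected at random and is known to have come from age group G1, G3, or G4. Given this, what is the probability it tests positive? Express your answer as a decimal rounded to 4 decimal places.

Let S = {G1, G3, G4}.
P(S) = 0.1 + 0.13 + 0.11 = 0.34.
P(T ∩ S) = 0.1697·0.1 + 0.3418·0.13 + 0.3454·0.11 = 0.01697 + 0.044434 + 0.037994 = 0.099398.
P(T | S) = 0.099398 / 0.34 = 0.292347…

0.2923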